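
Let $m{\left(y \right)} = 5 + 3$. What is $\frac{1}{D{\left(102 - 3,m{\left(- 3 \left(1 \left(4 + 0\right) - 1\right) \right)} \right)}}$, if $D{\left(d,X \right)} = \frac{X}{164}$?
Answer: $\frac{41}{2} \approx 20.5$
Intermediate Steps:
$m{\left(y \right)} = 8$
$D{\left(d,X \right)} = \frac{X}{164}$ ($D{\left(d,X \right)} = X \frac{1}{164} = \frac{X}{164}$)
$\frac{1}{D{\left(102 - 3,m{\left(- 3 \left(1 \left(4 + 0\right) - 1\right) \right)} \right)}} = \frac{1}{\frac{1}{164} \cdot 8} = \frac{1}{\frac{2}{41}} = \frac{41}{2}$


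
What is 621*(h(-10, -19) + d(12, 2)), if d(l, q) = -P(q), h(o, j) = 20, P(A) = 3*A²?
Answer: 4968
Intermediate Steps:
d(l, q) = -3*q²
621*(h(-10, -19) + d(12, 2)) = 621*(20 - 3*2²) = 621*(20 - 3*4) = 621*(20 - 12) = 621*8 = 4968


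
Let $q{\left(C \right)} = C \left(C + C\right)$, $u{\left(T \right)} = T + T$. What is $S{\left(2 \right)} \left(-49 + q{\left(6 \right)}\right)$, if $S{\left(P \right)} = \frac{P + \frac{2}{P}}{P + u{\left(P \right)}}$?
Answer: $\frac{23}{2} \approx 11.5$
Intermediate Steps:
$u{\left(T \right)} = 2 T$
$S{\left(P \right)} = \frac{P + \frac{2}{P}}{3 P}$ ($S{\left(P \right)} = \frac{P + \frac{2}{P}}{P + 2 P} = \frac{P + \frac{2}{P}}{3 P}$)
$q{\left(C \right)} = 2 C^{2}$ ($q{\left(C \right)} = C 2 C = 2 C^{2}$)
$S{\left(2 \right)} \left(-49 + q{\left(6 \right)}\right) = \frac{2 + 2^{2}}{3 \cdot 4} \left(-49 + 2 \cdot 6^{2}\right) = \frac{1}{3} \cdot \frac{1}{4} \left(2 + 4\right) \left(-49 + 2 \cdot 36\right) = \frac{1}{3} \cdot \frac{1}{4} \cdot 6 \left(-49 + 72\right) = \frac{1}{2} \cdot 23 = \frac{23}{2}$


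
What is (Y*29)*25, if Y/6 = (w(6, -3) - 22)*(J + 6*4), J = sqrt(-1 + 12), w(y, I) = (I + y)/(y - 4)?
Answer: -2140200 - 89175*sqrt(11) ≈ -2.4360e+6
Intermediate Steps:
w(y, I) = (I + y)/(-4 + y)
J = sqrt(11) ≈ 3.3166
Y = -2952 - 123*sqrt(11) (Y = 6*(((-3 + 6)/(-4 + 6) - 22)*(sqrt(11) + 6*4)) = 6*((3/2 - 22)*(sqrt(11) + 24)) = 6*(((1/2)*3 - 22)*(24 + sqrt(11))) = 6*((3/2 - 22)*(24 + sqrt(11))) = 6*(-41*(24 + sqrt(11))/2) = 6*(-492 - 41*sqrt(11)/2) = -2952 - 123*sqrt(11) ≈ -3359.9)
(Y*29)*25 = ((-2952 - 123*sqrt(11))*29)*25 = (-85608 - 3567*sqrt(11))*25 = -2140200 - 89175*sqrt(11)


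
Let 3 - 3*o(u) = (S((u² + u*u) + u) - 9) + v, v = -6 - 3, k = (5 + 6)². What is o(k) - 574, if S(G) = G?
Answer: -10368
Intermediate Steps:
k = 121 (k = 11² = 121)
v = -9
o(u) = 7 - 2*u²/3 - u/3 (o(u) = 1 - ((((u² + u*u) + u) - 9) - 9)/3 = 1 - ((((u² + u²) + u) - 9) - 9)/3 = 1 - (((2*u² + u) - 9) - 9)/3 = 1 - (((u + 2*u²) - 9) - 9)/3 = 1 - ((-9 + u + 2*u²) - 9)/3 = 1 - (-18 + u + 2*u²)/3 = 1 + (6 - 2*u²/3 - u/3) = 7 - 2*u²/3 - u/3)
o(k) - 574 = (7 - ⅓*121*(1 + 2*121)) - 574 = (7 - ⅓*121*(1 + 242)) - 574 = (7 - ⅓*121*243) - 574 = (7 - 9801) - 574 = -9794 - 574 = -10368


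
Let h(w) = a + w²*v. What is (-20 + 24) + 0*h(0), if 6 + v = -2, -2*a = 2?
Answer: 4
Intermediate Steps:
a = -1 (a = -½*2 = -1)
v = -8 (v = -6 - 2 = -8)
h(w) = -1 - 8*w² (h(w) = -1 + w²*(-8) = -1 - 8*w²)
(-20 + 24) + 0*h(0) = (-20 + 24) + 0*(-1 - 8*0²) = 4 + 0*(-1 - 8*0) = 4 + 0*(-1 + 0) = 4 + 0*(-1) = 4 + 0 = 4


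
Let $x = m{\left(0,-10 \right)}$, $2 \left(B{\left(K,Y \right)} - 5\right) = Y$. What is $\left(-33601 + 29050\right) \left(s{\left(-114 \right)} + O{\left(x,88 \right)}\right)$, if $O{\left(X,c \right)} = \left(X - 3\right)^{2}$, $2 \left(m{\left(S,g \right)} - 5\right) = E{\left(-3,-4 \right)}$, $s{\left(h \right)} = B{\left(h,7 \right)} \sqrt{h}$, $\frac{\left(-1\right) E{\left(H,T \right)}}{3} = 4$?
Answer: $-72816 - \frac{77367 i \sqrt{114}}{2} \approx -72816.0 - 4.1303 \cdot 10^{5} i$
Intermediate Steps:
$B{\left(K,Y \right)} = 5 + \frac{Y}{2}$
$E{\left(H,T \right)} = -12$ ($E{\left(H,T \right)} = \left(-3\right) 4 = -12$)
$s{\left(h \right)} = \frac{17 \sqrt{h}}{2}$ ($s{\left(h \right)} = \left(5 + \frac{1}{2} \cdot 7\right) \sqrt{h} = \left(5 + \frac{7}{2}\right) \sqrt{h} = \frac{17 \sqrt{h}}{2}$)
$m{\left(S,g \right)} = -1$ ($m{\left(S,g \right)} = 5 + \frac{1}{2} \left(-12\right) = 5 - 6 = -1$)
$x = -1$
$O{\left(X,c \right)} = \left(-3 + X\right)^{2}$
$\left(-33601 + 29050\right) \left(s{\left(-114 \right)} + O{\left(x,88 \right)}\right) = \left(-33601 + 29050\right) \left(\frac{17 \sqrt{-114}}{2} + \left(-3 - 1\right)^{2}\right) = - 4551 \left(\frac{17 i \sqrt{114}}{2} + \left(-4\right)^{2}\right) = - 4551 \left(\frac{17 i \sqrt{114}}{2} + 16\right) = - 4551 \left(16 + \frac{17 i \sqrt{114}}{2}\right) = -72816 - \frac{77367 i \sqrt{114}}{2}$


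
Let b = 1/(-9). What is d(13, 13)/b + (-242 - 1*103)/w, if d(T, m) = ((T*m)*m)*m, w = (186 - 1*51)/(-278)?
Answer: -2307047/9 ≈ -2.5634e+5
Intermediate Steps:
b = -1/9 ≈ -0.11111
w = -135/278 (w = (186 - 51)*(-1/278) = 135*(-1/278) = -135/278 ≈ -0.48561)
d(T, m) = T*m**3 (d(T, m) = (T*m**2)*m = T*m**3)
d(13, 13)/b + (-242 - 1*103)/w = (13*13**3)/(-1/9) + (-242 - 1*103)/(-135/278) = (13*2197)*(-9) + (-242 - 103)*(-278/135) = 28561*(-9) - 345*(-278/135) = -257049 + 6394/9 = -2307047/9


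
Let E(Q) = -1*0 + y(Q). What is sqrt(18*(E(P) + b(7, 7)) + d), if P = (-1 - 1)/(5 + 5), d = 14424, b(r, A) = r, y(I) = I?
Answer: 2*sqrt(90915)/5 ≈ 120.61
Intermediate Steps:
P = -1/5 (P = -2/10 = -2*1/10 = -1/5 ≈ -0.20000)
E(Q) = Q (E(Q) = -1*0 + Q = 0 + Q = Q)
sqrt(18*(E(P) + b(7, 7)) + d) = sqrt(18*(-1/5 + 7) + 14424) = sqrt(18*(34/5) + 14424) = sqrt(612/5 + 14424) = sqrt(72732/5) = 2*sqrt(90915)/5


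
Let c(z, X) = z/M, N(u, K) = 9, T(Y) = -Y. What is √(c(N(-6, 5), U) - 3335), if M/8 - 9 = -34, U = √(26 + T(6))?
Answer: I*√1334018/20 ≈ 57.75*I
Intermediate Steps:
U = 2*√5 (U = √(26 - 1*6) = √(26 - 6) = √20 = 2*√5 ≈ 4.4721)
M = -200 (M = 72 + 8*(-34) = 72 - 272 = -200)
c(z, X) = -z/200 (c(z, X) = z/(-200) = z*(-1/200) = -z/200)
√(c(N(-6, 5), U) - 3335) = √(-1/200*9 - 3335) = √(-9/200 - 3335) = √(-667009/200) = I*√1334018/20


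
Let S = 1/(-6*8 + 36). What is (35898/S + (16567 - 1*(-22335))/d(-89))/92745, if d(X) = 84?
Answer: -18073141/3895290 ≈ -4.6397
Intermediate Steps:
S = -1/12 (S = 1/(-48 + 36) = 1/(-12) = -1/12 ≈ -0.083333)
(35898/S + (16567 - 1*(-22335))/d(-89))/92745 = (35898/(-1/12) + (16567 - 1*(-22335))/84)/92745 = (35898*(-12) + (16567 + 22335)*(1/84))*(1/92745) = (-430776 + 38902*(1/84))*(1/92745) = (-430776 + 19451/42)*(1/92745) = -18073141/42*1/92745 = -18073141/3895290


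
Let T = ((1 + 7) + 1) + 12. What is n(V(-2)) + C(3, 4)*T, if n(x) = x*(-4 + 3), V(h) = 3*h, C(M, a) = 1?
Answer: 27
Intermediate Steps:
n(x) = -x (n(x) = x*(-1) = -x)
T = 21 (T = (8 + 1) + 12 = 9 + 12 = 21)
n(V(-2)) + C(3, 4)*T = -3*(-2) + 1*21 = -1*(-6) + 21 = 6 + 21 = 27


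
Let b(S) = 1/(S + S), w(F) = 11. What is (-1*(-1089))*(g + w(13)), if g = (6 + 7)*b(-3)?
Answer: 19239/2 ≈ 9619.5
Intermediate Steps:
b(S) = 1/(2*S)
g = -13/6 (g = (6 + 7)*((½)/(-3)) = 13*((½)*(-⅓)) = 13*(-⅙) = -13/6 ≈ -2.1667)
(-1*(-1089))*(g + w(13)) = (-1*(-1089))*(-13/6 + 11) = 1089*(53/6) = 19239/2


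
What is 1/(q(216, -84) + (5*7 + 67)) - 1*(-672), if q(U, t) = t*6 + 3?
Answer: 268127/399 ≈ 672.00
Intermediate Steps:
q(U, t) = 3 + 6*t (q(U, t) = 6*t + 3 = 3 + 6*t)
1/(q(216, -84) + (5*7 + 67)) - 1*(-672) = 1/((3 + 6*(-84)) + (5*7 + 67)) - 1*(-672) = 1/((3 - 504) + (35 + 67)) + 672 = 1/(-501 + 102) + 672 = 1/(-399) + 672 = -1/399 + 672 = 268127/399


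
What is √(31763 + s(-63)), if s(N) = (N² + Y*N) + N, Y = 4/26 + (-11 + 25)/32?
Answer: √96348239/52 ≈ 188.76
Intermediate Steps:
Y = 123/208 (Y = 4*(1/26) + 14*(1/32) = 2/13 + 7/16 = 123/208 ≈ 0.59135)
s(N) = N² + 331*N/208 (s(N) = (N² + 123*N/208) + N = N² + 331*N/208)
√(31763 + s(-63)) = √(31763 + (1/208)*(-63)*(331 + 208*(-63))) = √(31763 + (1/208)*(-63)*(331 - 13104)) = √(31763 + (1/208)*(-63)*(-12773)) = √(31763 + 804699/208) = √(7411403/208) = √96348239/52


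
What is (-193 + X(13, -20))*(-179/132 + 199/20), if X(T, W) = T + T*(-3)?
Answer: -103514/55 ≈ -1882.1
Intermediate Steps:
X(T, W) = -2*T (X(T, W) = T - 3*T = -2*T)
(-193 + X(13, -20))*(-179/132 + 199/20) = (-193 - 2*13)*(-179/132 + 199/20) = (-193 - 26)*(-179*1/132 + 199*(1/20)) = -219*(-179/132 + 199/20) = -219*1418/165 = -103514/55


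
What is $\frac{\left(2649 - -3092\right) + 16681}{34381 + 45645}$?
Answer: $\frac{11211}{40013} \approx 0.28018$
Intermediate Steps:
$\frac{\left(2649 - -3092\right) + 16681}{34381 + 45645} = \frac{\left(2649 + 3092\right) + 16681}{80026} = \left(5741 + 16681\right) \frac{1}{80026} = 22422 \cdot \frac{1}{80026} = \frac{11211}{40013}$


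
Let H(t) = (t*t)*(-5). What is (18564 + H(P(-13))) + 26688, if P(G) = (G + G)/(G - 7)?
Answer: 904871/20 ≈ 45244.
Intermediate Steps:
P(G) = 2*G/(-7 + G) (P(G) = (2*G)/(-7 + G) = 2*G/(-7 + G))
H(t) = -5*t² (H(t) = t²*(-5) = -5*t²)
(18564 + H(P(-13))) + 26688 = (18564 - 5*676/(-7 - 13)²) + 26688 = (18564 - 5*(2*(-13)/(-20))²) + 26688 = (18564 - 5*(2*(-13)*(-1/20))²) + 26688 = (18564 - 5*(13/10)²) + 26688 = (18564 - 5*169/100) + 26688 = (18564 - 169/20) + 26688 = 371111/20 + 26688 = 904871/20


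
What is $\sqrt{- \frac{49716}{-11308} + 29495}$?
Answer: $\frac{\sqrt{235757082638}}{2827} \approx 171.75$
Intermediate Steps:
$\sqrt{- \frac{49716}{-11308} + 29495} = \sqrt{\left(-49716\right) \left(- \frac{1}{11308}\right) + 29495} = \sqrt{\frac{12429}{2827} + 29495} = \sqrt{\frac{83394794}{2827}} = \frac{\sqrt{235757082638}}{2827}$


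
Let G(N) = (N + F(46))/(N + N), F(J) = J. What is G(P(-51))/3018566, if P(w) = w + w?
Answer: 7/76973433 ≈ 9.0940e-8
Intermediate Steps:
P(w) = 2*w
G(N) = (46 + N)/(2*N) (G(N) = (N + 46)/(N + N) = (46 + N)/((2*N)) = (46 + N)*(1/(2*N)) = (46 + N)/(2*N))
G(P(-51))/3018566 = ((46 + 2*(-51))/(2*((2*(-51)))))/3018566 = ((½)*(46 - 102)/(-102))*(1/3018566) = ((½)*(-1/102)*(-56))*(1/3018566) = (14/51)*(1/3018566) = 7/76973433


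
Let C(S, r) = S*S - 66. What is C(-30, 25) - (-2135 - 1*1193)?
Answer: 4162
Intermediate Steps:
C(S, r) = -66 + S**2 (C(S, r) = S**2 - 66 = -66 + S**2)
C(-30, 25) - (-2135 - 1*1193) = (-66 + (-30)**2) - (-2135 - 1*1193) = (-66 + 900) - (-2135 - 1193) = 834 - 1*(-3328) = 834 + 3328 = 4162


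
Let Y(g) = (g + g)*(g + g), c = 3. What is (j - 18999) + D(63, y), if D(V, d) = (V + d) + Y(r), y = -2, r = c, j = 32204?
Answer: 13302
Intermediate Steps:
r = 3
Y(g) = 4*g**2 (Y(g) = (2*g)*(2*g) = 4*g**2)
D(V, d) = 36 + V + d (D(V, d) = (V + d) + 4*3**2 = (V + d) + 4*9 = (V + d) + 36 = 36 + V + d)
(j - 18999) + D(63, y) = (32204 - 18999) + (36 + 63 - 2) = 13205 + 97 = 13302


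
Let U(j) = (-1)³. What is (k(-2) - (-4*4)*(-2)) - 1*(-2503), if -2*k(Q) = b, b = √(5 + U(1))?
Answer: 2470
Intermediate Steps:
U(j) = -1
b = 2 (b = √(5 - 1) = √4 = 2)
k(Q) = -1 (k(Q) = -½*2 = -1)
(k(-2) - (-4*4)*(-2)) - 1*(-2503) = (-1 - (-4*4)*(-2)) - 1*(-2503) = (-1 - (-16)*(-2)) + 2503 = (-1 - 1*32) + 2503 = (-1 - 32) + 2503 = -33 + 2503 = 2470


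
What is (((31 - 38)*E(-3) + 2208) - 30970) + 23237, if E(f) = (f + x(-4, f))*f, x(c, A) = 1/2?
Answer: -11155/2 ≈ -5577.5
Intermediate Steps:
x(c, A) = ½
E(f) = f*(½ + f) (E(f) = (f + ½)*f = (½ + f)*f = f*(½ + f))
(((31 - 38)*E(-3) + 2208) - 30970) + 23237 = (((31 - 38)*(-3*(½ - 3)) + 2208) - 30970) + 23237 = ((-(-21)*(-5)/2 + 2208) - 30970) + 23237 = ((-7*15/2 + 2208) - 30970) + 23237 = ((-105/2 + 2208) - 30970) + 23237 = (4311/2 - 30970) + 23237 = -57629/2 + 23237 = -11155/2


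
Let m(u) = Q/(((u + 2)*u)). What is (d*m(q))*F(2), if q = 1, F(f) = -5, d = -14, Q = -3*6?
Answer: -420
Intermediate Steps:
Q = -18
m(u) = -18/(u*(2 + u)) (m(u) = -18*1/(u*(u + 2)) = -18*1/(u*(2 + u)) = -18/(u*(2 + u)))
(d*m(q))*F(2) = -(-252)/(1*(2 + 1))*(-5) = -(-252)/3*(-5) = -14*(-6)*(-5) = 84*(-5) = -420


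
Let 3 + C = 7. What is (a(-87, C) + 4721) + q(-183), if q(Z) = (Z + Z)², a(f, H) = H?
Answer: 138681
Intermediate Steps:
C = 4 (C = -3 + 7 = 4)
q(Z) = 4*Z² (q(Z) = (2*Z)² = 4*Z²)
(a(-87, C) + 4721) + q(-183) = (4 + 4721) + 4*(-183)² = 4725 + 4*33489 = 4725 + 133956 = 138681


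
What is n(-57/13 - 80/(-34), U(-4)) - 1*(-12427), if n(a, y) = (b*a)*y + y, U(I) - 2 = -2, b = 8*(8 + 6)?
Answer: 12427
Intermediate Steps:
b = 112 (b = 8*14 = 112)
U(I) = 0 (U(I) = 2 - 2 = 0)
n(a, y) = y + 112*a*y (n(a, y) = (112*a)*y + y = 112*a*y + y = y + 112*a*y)
n(-57/13 - 80/(-34), U(-4)) - 1*(-12427) = 0*(1 + 112*(-57/13 - 80/(-34))) - 1*(-12427) = 0*(1 + 112*(-57*1/13 - 80*(-1/34))) + 12427 = 0*(1 + 112*(-57/13 + 40/17)) + 12427 = 0*(1 + 112*(-449/221)) + 12427 = 0*(1 - 50288/221) + 12427 = 0*(-50067/221) + 12427 = 0 + 12427 = 12427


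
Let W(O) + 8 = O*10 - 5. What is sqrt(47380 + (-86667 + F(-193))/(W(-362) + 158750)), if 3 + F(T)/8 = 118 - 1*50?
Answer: 3*sqrt(126667806480069)/155117 ≈ 217.67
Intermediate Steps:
F(T) = 520 (F(T) = -24 + 8*(118 - 1*50) = -24 + 8*(118 - 50) = -24 + 8*68 = -24 + 544 = 520)
W(O) = -13 + 10*O (W(O) = -8 + (O*10 - 5) = -8 + (10*O - 5) = -8 + (-5 + 10*O) = -13 + 10*O)
sqrt(47380 + (-86667 + F(-193))/(W(-362) + 158750)) = sqrt(47380 + (-86667 + 520)/((-13 + 10*(-362)) + 158750)) = sqrt(47380 - 86147/((-13 - 3620) + 158750)) = sqrt(47380 - 86147/(-3633 + 158750)) = sqrt(47380 - 86147/155117) = sqrt(7349357313/155117) = 3*sqrt(126667806480069)/155117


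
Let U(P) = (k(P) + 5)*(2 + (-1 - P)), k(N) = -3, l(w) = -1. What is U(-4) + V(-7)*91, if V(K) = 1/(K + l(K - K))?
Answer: -11/8 ≈ -1.3750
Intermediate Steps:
V(K) = 1/(-1 + K) (V(K) = 1/(K - 1) = 1/(-1 + K))
U(P) = 2 - 2*P (U(P) = (-3 + 5)*(2 + (-1 - P)) = 2*(1 - P) = 2 - 2*P)
U(-4) + V(-7)*91 = (2 - 2*(-4)) + 91/(-1 - 7) = (2 + 8) + 91/(-8) = 10 - ⅛*91 = 10 - 91/8 = -11/8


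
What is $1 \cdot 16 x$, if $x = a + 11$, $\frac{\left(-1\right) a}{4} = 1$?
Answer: $112$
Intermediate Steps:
$a = -4$ ($a = \left(-4\right) 1 = -4$)
$x = 7$ ($x = -4 + 11 = 7$)
$1 \cdot 16 x = 1 \cdot 16 \cdot 7 = 16 \cdot 7 = 112$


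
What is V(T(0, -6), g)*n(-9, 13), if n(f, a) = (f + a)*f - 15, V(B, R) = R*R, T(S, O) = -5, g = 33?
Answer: -55539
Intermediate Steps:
V(B, R) = R**2
n(f, a) = -15 + f*(a + f) (n(f, a) = (a + f)*f - 15 = f*(a + f) - 15 = -15 + f*(a + f))
V(T(0, -6), g)*n(-9, 13) = 33**2*(-15 + (-9)**2 + 13*(-9)) = 1089*(-15 + 81 - 117) = 1089*(-51) = -55539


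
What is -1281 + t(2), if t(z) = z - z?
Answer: -1281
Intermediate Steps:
t(z) = 0
-1281 + t(2) = -1281 + 0 = -1281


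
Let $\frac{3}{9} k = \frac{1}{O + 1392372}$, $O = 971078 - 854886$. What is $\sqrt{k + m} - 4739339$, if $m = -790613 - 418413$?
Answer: $-4739339 + \frac{i \sqrt{687864867122108201}}{754282} \approx -4.7393 \cdot 10^{6} + 1099.6 i$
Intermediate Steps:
$m = -1209026$ ($m = -790613 - 418413 = -1209026$)
$O = 116192$ ($O = 971078 - 854886 = 116192$)
$k = \frac{3}{1508564}$ ($k = \frac{3}{116192 + 1392372} = \frac{3}{1508564} \approx 1.9886 \cdot 10^{-6}$)
$\sqrt{k + m} - 4739339 = \sqrt{\frac{3}{1508564} - 1209026} - 4739339 = \sqrt{- \frac{1823893098661}{1508564}} - 4739339 = \frac{i \sqrt{687864867122108201}}{754282} - 4739339 = -4739339 + \frac{i \sqrt{687864867122108201}}{754282}$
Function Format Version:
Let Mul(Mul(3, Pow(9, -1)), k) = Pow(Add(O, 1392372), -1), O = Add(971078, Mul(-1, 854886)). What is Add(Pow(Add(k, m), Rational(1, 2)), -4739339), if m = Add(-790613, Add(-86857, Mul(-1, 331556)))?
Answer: Add(-4739339, Mul(Rational(1, 754282), I, Pow(687864867122108201, Rational(1, 2)))) ≈ Add(-4.7393e+6, Mul(1099.6, I))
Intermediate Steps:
m = -1209026 (m = Add(-790613, Add(-86857, -331556)) = Add(-790613, -418413) = -1209026)
O = 116192 (O = Add(971078, -854886) = 116192)
k = Rational(3, 1508564) (k = Mul(3, Pow(Add(116192, 1392372), -1)) = Mul(3, Pow(1508564, -1)) = Mul(3, Rational(1, 1508564)) = Rational(3, 1508564) ≈ 1.9886e-6)
Add(Pow(Add(k, m), Rational(1, 2)), -4739339) = Add(Pow(Add(Rational(3, 1508564), -1209026), Rational(1, 2)), -4739339) = Add(Pow(Rational(-1823893098661, 1508564), Rational(1, 2)), -4739339) = Add(Mul(Rational(1, 754282), I, Pow(687864867122108201, Rational(1, 2))), -4739339) = Add(-4739339, Mul(Rational(1, 754282), I, Pow(687864867122108201, Rational(1, 2))))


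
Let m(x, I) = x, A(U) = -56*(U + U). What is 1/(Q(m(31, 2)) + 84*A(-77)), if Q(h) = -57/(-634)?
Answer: 634/459279801 ≈ 1.3804e-6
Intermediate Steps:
A(U) = -112*U
Q(h) = 57/634 (Q(h) = -57*(-1/634) = 57/634)
1/(Q(m(31, 2)) + 84*A(-77)) = 1/(57/634 + 84*(-112*(-77))) = 1/(57/634 + 84*8624) = 1/(57/634 + 724416) = 1/(459279801/634) = 634/459279801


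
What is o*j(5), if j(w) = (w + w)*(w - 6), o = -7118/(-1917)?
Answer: -71180/1917 ≈ -37.131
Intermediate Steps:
o = 7118/1917 (o = -7118*(-1/1917) = 7118/1917 ≈ 3.7131)
j(w) = 2*w*(-6 + w) (j(w) = (2*w)*(-6 + w) = 2*w*(-6 + w))
o*j(5) = 7118*(2*5*(-6 + 5))/1917 = 7118*(2*5*(-1))/1917 = (7118/1917)*(-10) = -71180/1917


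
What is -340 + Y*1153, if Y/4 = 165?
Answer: 760640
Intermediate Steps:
Y = 660 (Y = 4*165 = 660)
-340 + Y*1153 = -340 + 660*1153 = -340 + 760980 = 760640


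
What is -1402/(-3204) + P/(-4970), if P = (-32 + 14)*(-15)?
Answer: 305143/796194 ≈ 0.38325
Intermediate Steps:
P = 270 (P = -18*(-15) = 270)
-1402/(-3204) + P/(-4970) = -1402/(-3204) + 270/(-4970) = -1402*(-1/3204) + 270*(-1/4970) = 701/1602 - 27/497 = 305143/796194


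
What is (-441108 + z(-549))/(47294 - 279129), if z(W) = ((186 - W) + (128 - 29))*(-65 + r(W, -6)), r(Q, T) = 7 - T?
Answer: 484476/231835 ≈ 2.0897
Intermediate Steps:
z(W) = -14820 + 52*W (z(W) = ((186 - W) + (128 - 29))*(-65 + (7 - 1*(-6))) = ((186 - W) + 99)*(-65 + (7 + 6)) = (285 - W)*(-65 + 13) = (285 - W)*(-52) = -14820 + 52*W)
(-441108 + z(-549))/(47294 - 279129) = (-441108 + (-14820 + 52*(-549)))/(47294 - 279129) = (-441108 + (-14820 - 28548))/(-231835) = (-441108 - 43368)*(-1/231835) = -484476*(-1/231835) = 484476/231835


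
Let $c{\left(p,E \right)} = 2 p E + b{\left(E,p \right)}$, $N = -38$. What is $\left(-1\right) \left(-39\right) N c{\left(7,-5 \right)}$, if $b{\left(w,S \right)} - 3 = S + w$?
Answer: $96330$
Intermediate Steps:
$b{\left(w,S \right)} = 3 + S + w$ ($b{\left(w,S \right)} = 3 + \left(S + w\right) = 3 + S + w$)
$c{\left(p,E \right)} = 3 + E + p + 2 E p$ ($c{\left(p,E \right)} = 2 p E + \left(3 + p + E\right) = 2 E p + \left(3 + E + p\right) = 3 + E + p + 2 E p$)
$\left(-1\right) \left(-39\right) N c{\left(7,-5 \right)} = \left(-1\right) \left(-39\right) \left(-38\right) \left(3 - 5 + 7 + 2 \left(-5\right) 7\right) = 39 \left(-38\right) \left(3 - 5 + 7 - 70\right) = \left(-1482\right) \left(-65\right) = 96330$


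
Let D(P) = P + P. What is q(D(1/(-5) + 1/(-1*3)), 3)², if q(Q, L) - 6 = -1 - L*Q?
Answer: 1681/25 ≈ 67.240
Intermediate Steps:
D(P) = 2*P
q(Q, L) = 5 - L*Q (q(Q, L) = 6 + (-1 - L*Q) = 5 - L*Q)
q(D(1/(-5) + 1/(-1*3)), 3)² = (5 - 1*3*2*(1/(-5) + 1/(-1*3)))² = (5 - 1*3*2*(1*(-⅕) + 1/(-3)))² = (5 - 1*3*2*(-⅕ + 1*(-⅓)))² = (5 - 1*3*2*(-⅕ - ⅓))² = (5 - 1*3*2*(-8/15))² = (5 - 1*3*(-16/15))² = (5 + 16/5)² = (41/5)² = 1681/25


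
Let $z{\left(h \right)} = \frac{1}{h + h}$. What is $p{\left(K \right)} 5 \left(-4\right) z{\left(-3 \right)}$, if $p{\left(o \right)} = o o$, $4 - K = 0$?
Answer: $\frac{160}{3} \approx 53.333$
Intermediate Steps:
$K = 4$ ($K = 4 - 0 = 4 + 0 = 4$)
$z{\left(h \right)} = \frac{1}{2 h}$
$p{\left(o \right)} = o^{2}$
$p{\left(K \right)} 5 \left(-4\right) z{\left(-3 \right)} = 4^{2} \cdot 5 \left(-4\right) \frac{1}{2 \left(-3\right)} = 16 \left(-20\right) \frac{1}{2} \left(- \frac{1}{3}\right) = \left(-320\right) \left(- \frac{1}{6}\right) = \frac{160}{3}$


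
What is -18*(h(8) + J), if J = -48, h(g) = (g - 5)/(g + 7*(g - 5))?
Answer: 25002/29 ≈ 862.14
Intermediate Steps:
h(g) = (-5 + g)/(-35 + 8*g) (h(g) = (-5 + g)/(g + 7*(-5 + g)) = (-5 + g)/(g + (-35 + 7*g)) = (-5 + g)/(-35 + 8*g))
-18*(h(8) + J) = -18*((-5 + 8)/(-35 + 8*8) - 48) = -18*(3/(-35 + 64) - 48) = -18*(3/29 - 48) = -18*(-1389/29) = 25002/29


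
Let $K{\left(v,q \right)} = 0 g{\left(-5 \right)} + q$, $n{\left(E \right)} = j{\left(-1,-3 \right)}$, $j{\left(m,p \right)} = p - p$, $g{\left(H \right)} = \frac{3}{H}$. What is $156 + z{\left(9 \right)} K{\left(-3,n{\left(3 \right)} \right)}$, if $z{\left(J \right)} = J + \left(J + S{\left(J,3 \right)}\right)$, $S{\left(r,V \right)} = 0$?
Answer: $156$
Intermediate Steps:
$j{\left(m,p \right)} = 0$
$n{\left(E \right)} = 0$
$K{\left(v,q \right)} = q$ ($K{\left(v,q \right)} = 0 \frac{3}{-5} + q = 0 \cdot 3 \left(- \frac{1}{5}\right) + q = 0 \left(- \frac{3}{5}\right) + q = 0 + q = q$)
$z{\left(J \right)} = 2 J$ ($z{\left(J \right)} = J + \left(J + 0\right) = J + J = 2 J$)
$156 + z{\left(9 \right)} K{\left(-3,n{\left(3 \right)} \right)} = 156 + 2 \cdot 9 \cdot 0 = 156 + 18 \cdot 0 = 156 + 0 = 156$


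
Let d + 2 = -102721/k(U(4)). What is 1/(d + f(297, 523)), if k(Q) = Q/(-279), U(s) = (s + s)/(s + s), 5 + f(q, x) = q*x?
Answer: 1/28814483 ≈ 3.4705e-8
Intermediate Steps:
f(q, x) = -5 + q*x
U(s) = 1 (U(s) = (2*s)/((2*s)) = (2*s)*(1/(2*s)) = 1)
k(Q) = -Q/279 (k(Q) = Q*(-1/279) = -Q/279)
d = 28659157 (d = -2 - 102721/((-1/279*1)) = -2 - 102721/(-1/279) = -2 - 102721*(-279) = -2 + 28659159 = 28659157)
1/(d + f(297, 523)) = 1/(28659157 + (-5 + 297*523)) = 1/(28659157 + (-5 + 155331)) = 1/(28659157 + 155326) = 1/28814483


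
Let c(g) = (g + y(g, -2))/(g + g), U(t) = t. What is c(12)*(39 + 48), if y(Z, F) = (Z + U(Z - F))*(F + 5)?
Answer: 1305/4 ≈ 326.25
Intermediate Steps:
y(Z, F) = (5 + F)*(-F + 2*Z) (y(Z, F) = (Z + (Z - F))*(F + 5) = (-F + 2*Z)*(5 + F) = (5 + F)*(-F + 2*Z))
c(g) = (6 + 7*g)/(2*g) (c(g) = (g + (-5*(-2) + 10*g - 2*g - 1*(-2)*(-2 - g)))/(g + g) = (g + (10 + 10*g - 2*g + (-4 - 2*g)))/((2*g)) = (g + (6 + 6*g))*(1/(2*g)) = (6 + 7*g)*(1/(2*g)) = (6 + 7*g)/(2*g))
c(12)*(39 + 48) = (7/2 + 3/12)*(39 + 48) = (7/2 + 3*(1/12))*87 = (7/2 + 1/4)*87 = (15/4)*87 = 1305/4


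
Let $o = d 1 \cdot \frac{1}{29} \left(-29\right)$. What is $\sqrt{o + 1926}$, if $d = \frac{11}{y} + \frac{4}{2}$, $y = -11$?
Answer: $5 \sqrt{77} \approx 43.875$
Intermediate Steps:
$d = 1$ ($d = \frac{11}{-11} + \frac{4}{2} = 11 \left(- \frac{1}{11}\right) + 4 \cdot \frac{1}{2} = -1 + 2 = 1$)
$o = -1$ ($o = 1 \cdot 1 \cdot \frac{1}{29} \left(-29\right) = 1 \cdot \frac{1}{29} \left(-29\right) = \frac{1}{29} \left(-29\right) = -1$)
$\sqrt{o + 1926} = \sqrt{-1 + 1926} = \sqrt{1925} = 5 \sqrt{77}$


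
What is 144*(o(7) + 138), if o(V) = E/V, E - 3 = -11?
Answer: 137952/7 ≈ 19707.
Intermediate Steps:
E = -8 (E = 3 - 11 = -8)
o(V) = -8/V
144*(o(7) + 138) = 144*(-8/7 + 138) = 144*(958/7) = 137952/7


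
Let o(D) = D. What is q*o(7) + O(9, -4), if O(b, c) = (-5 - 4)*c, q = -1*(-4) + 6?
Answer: 106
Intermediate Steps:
q = 10 (q = 4 + 6 = 10)
O(b, c) = -9*c
q*o(7) + O(9, -4) = 10*7 - 9*(-4) = 70 + 36 = 106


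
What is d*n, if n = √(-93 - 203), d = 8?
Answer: 16*I*√74 ≈ 137.64*I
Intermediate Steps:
n = 2*I*√74 (n = √(-296) = 2*I*√74 ≈ 17.205*I)
d*n = 8*(2*I*√74) = 16*I*√74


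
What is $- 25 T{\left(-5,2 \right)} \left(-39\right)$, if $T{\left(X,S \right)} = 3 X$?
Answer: $-14625$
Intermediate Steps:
$- 25 T{\left(-5,2 \right)} \left(-39\right) = - 25 \cdot 3 \left(-5\right) \left(-39\right) = \left(-25\right) \left(-15\right) \left(-39\right) = 375 \left(-39\right) = -14625$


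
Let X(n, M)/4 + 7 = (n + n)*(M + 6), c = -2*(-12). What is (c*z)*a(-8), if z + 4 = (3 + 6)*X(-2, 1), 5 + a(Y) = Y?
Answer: 394368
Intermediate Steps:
a(Y) = -5 + Y
c = 24
X(n, M) = -28 + 8*n*(6 + M) (X(n, M) = -28 + 4*((n + n)*(M + 6)) = -28 + 4*((2*n)*(6 + M)) = -28 + 4*(2*n*(6 + M)) = -28 + 8*n*(6 + M))
z = -1264 (z = -4 + (3 + 6)*(-28 + 48*(-2) + 8*1*(-2)) = -4 + 9*(-28 - 96 - 16) = -4 + 9*(-140) = -4 - 1260 = -1264)
(c*z)*a(-8) = (24*(-1264))*(-5 - 8) = -30336*(-13) = 394368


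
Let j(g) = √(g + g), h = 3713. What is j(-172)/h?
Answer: 2*I*√86/3713 ≈ 0.0049952*I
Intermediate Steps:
j(g) = √2*√g (j(g) = √(2*g) = √2*√g)
j(-172)/h = (√2*√(-172))/3713 = (√2*(2*I*√43))*(1/3713) = (2*I*√86)*(1/3713) = 2*I*√86/3713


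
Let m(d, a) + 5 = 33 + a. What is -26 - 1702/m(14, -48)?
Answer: 591/10 ≈ 59.100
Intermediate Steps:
m(d, a) = 28 + a (m(d, a) = -5 + (33 + a) = 28 + a)
-26 - 1702/m(14, -48) = -26 - 1702/(28 - 48) = -26 - 1702/(-20) = -26 - 1702*(-1)/20 = -26 - 1*(-851/10) = -26 + 851/10 = 591/10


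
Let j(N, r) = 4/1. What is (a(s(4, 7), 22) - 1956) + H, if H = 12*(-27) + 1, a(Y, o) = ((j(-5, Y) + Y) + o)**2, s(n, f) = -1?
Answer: -1654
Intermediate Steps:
j(N, r) = 4 (j(N, r) = 4*1 = 4)
a(Y, o) = (4 + Y + o)**2 (a(Y, o) = ((4 + Y) + o)**2 = (4 + Y + o)**2)
H = -323 (H = -324 + 1 = -323)
(a(s(4, 7), 22) - 1956) + H = ((4 - 1 + 22)**2 - 1956) - 323 = (25**2 - 1956) - 323 = (625 - 1956) - 323 = -1331 - 323 = -1654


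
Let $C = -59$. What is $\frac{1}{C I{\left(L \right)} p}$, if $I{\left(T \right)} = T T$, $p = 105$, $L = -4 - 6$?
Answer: $- \frac{1}{619500} \approx -1.6142 \cdot 10^{-6}$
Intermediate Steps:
$L = -10$
$I{\left(T \right)} = T^{2}$
$\frac{1}{C I{\left(L \right)} p} = \frac{1}{- 59 \left(-10\right)^{2} \cdot 105} = \frac{1}{\left(-59\right) 100 \cdot 105} = \frac{1}{\left(-5900\right) 105} = \frac{1}{-619500} = - \frac{1}{619500}$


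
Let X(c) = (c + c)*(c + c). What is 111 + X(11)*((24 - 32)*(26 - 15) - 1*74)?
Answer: -78297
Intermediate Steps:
X(c) = 4*c² (X(c) = (2*c)*(2*c) = 4*c²)
111 + X(11)*((24 - 32)*(26 - 15) - 1*74) = 111 + (4*11²)*((24 - 32)*(26 - 15) - 1*74) = 111 + (4*121)*(-8*11 - 74) = 111 + 484*(-88 - 74) = 111 + 484*(-162) = 111 - 78408 = -78297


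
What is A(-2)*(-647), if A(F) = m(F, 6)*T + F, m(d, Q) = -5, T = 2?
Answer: 7764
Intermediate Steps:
A(F) = -10 + F (A(F) = -5*2 + F = -10 + F)
A(-2)*(-647) = (-10 - 2)*(-647) = -12*(-647) = 7764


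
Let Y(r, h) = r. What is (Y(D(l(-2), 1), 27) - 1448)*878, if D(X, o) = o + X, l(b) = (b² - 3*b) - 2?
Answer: -1263442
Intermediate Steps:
l(b) = -2 + b² - 3*b
D(X, o) = X + o
(Y(D(l(-2), 1), 27) - 1448)*878 = (((-2 + (-2)² - 3*(-2)) + 1) - 1448)*878 = (((-2 + 4 + 6) + 1) - 1448)*878 = ((8 + 1) - 1448)*878 = (9 - 1448)*878 = -1439*878 = -1263442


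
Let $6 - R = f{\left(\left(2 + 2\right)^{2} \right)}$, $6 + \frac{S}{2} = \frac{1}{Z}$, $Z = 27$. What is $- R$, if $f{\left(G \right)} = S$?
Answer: $- \frac{484}{27} \approx -17.926$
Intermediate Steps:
$S = - \frac{322}{27}$ ($S = -12 + \frac{2}{27} = - \frac{322}{27} \approx -11.926$)
$f{\left(G \right)} = - \frac{322}{27}$
$R = \frac{484}{27}$ ($R = 6 - - \frac{322}{27} = 6 + \frac{322}{27} = \frac{484}{27} \approx 17.926$)
$- R = \left(-1\right) \frac{484}{27} = - \frac{484}{27}$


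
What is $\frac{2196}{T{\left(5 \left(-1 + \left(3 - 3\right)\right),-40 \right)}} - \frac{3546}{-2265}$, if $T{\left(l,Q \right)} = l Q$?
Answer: $\frac{94719}{7550} \approx 12.546$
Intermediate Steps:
$T{\left(l,Q \right)} = Q l$
$\frac{2196}{T{\left(5 \left(-1 + \left(3 - 3\right)\right),-40 \right)}} - \frac{3546}{-2265} = \frac{2196}{\left(-40\right) 5 \left(-1 + \left(3 - 3\right)\right)} - \frac{3546}{-2265} = \frac{2196}{\left(-40\right) 5 \left(-1 + \left(3 - 3\right)\right)} - - \frac{1182}{755} = \frac{2196}{\left(-40\right) 5 \left(-1 + 0\right)} + \frac{1182}{755} = \frac{2196}{\left(-40\right) 5 \left(-1\right)} + \frac{1182}{755} = \frac{2196}{\left(-40\right) \left(-5\right)} + \frac{1182}{755} = \frac{2196}{200} + \frac{1182}{755} = 2196 \cdot \frac{1}{200} + \frac{1182}{755} = \frac{549}{50} + \frac{1182}{755} = \frac{94719}{7550}$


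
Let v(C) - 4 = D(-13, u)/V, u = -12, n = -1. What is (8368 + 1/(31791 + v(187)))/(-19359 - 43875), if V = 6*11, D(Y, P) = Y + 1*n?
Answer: -8779939937/66346883352 ≈ -0.13233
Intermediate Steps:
D(Y, P) = -1 + Y (D(Y, P) = Y + 1*(-1) = Y - 1 = -1 + Y)
V = 66
v(C) = 125/33 (v(C) = 4 + (-1 - 13)/66 = 4 - 14*1/66 = 4 - 7/33 = 125/33)
(8368 + 1/(31791 + v(187)))/(-19359 - 43875) = (8368 + 1/(31791 + 125/33))/(-19359 - 43875) = (8368 + 1/(1049228/33))/(-63234) = (8368 + 33/1049228)*(-1/63234) = (8779939937/1049228)*(-1/63234) = -8779939937/66346883352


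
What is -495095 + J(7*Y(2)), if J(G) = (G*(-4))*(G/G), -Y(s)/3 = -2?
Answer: -495263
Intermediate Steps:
Y(s) = 6 (Y(s) = -3*(-2) = 6)
J(G) = -4*G (J(G) = -4*G*1 = -4*G)
-495095 + J(7*Y(2)) = -495095 - 28*6 = -495095 - 4*42 = -495095 - 168 = -495263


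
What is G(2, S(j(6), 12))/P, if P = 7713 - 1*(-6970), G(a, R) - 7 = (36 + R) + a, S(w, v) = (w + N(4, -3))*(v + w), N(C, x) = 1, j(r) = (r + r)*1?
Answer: 357/14683 ≈ 0.024314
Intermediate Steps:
j(r) = 2*r (j(r) = (2*r)*1 = 2*r)
S(w, v) = (1 + w)*(v + w) (S(w, v) = (w + 1)*(v + w) = (1 + w)*(v + w))
G(a, R) = 43 + R + a (G(a, R) = 7 + ((36 + R) + a) = 7 + (36 + R + a) = 43 + R + a)
P = 14683 (P = 7713 + 6970 = 14683)
G(2, S(j(6), 12))/P = (43 + (12 + 2*6 + (2*6)**2 + 12*(2*6)) + 2)/14683 = (43 + (12 + 12 + 12**2 + 12*12) + 2)*(1/14683) = (43 + (12 + 12 + 144 + 144) + 2)*(1/14683) = (43 + 312 + 2)*(1/14683) = 357*(1/14683) = 357/14683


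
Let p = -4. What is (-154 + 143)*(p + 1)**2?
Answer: -99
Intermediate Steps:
(-154 + 143)*(p + 1)**2 = (-154 + 143)*(-4 + 1)**2 = -11*(-3)**2 = -11*9 = -99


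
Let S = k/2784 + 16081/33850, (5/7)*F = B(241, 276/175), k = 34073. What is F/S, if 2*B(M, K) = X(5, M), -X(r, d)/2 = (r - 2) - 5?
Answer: 131933760/599070277 ≈ 0.22023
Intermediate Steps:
X(r, d) = 14 - 2*r (X(r, d) = -2*((r - 2) - 5) = -2*((-2 + r) - 5) = -2*(-7 + r) = 14 - 2*r)
B(M, K) = 2 (B(M, K) = (14 - 2*5)/2 = (14 - 10)/2 = (1/2)*4 = 2)
F = 14/5 (F = (7/5)*2 = 14/5 ≈ 2.8000)
S = 599070277/47119200 (S = 34073/2784 + 16081/33850 = 599070277/47119200 ≈ 12.714)
F/S = 14/(5*(599070277/47119200)) = (14/5)*(47119200/599070277) = 131933760/599070277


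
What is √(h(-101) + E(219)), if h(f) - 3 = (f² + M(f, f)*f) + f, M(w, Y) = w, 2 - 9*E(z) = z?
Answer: √182519/3 ≈ 142.41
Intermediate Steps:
E(z) = 2/9 - z/9
h(f) = 3 + f + 2*f² (h(f) = 3 + ((f² + f*f) + f) = 3 + ((f² + f²) + f) = 3 + (2*f² + f) = 3 + (f + 2*f²) = 3 + f + 2*f²)
√(h(-101) + E(219)) = √((3 - 101 + 2*(-101)²) + (2/9 - ⅑*219)) = √((3 - 101 + 2*10201) + (2/9 - 73/3)) = √((3 - 101 + 20402) - 217/9) = √(20304 - 217/9) = √(182519/9) = √182519/3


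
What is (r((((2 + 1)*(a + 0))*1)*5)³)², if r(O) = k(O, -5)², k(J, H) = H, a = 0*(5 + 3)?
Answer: 244140625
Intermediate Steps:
a = 0 (a = 0*8 = 0)
r(O) = 25 (r(O) = (-5)² = 25)
(r((((2 + 1)*(a + 0))*1)*5)³)² = (25³)² = 15625² = 244140625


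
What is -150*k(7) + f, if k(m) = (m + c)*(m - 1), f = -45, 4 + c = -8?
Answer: 4455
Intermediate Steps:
c = -12 (c = -4 - 8 = -12)
k(m) = (-1 + m)*(-12 + m) (k(m) = (m - 12)*(m - 1) = (-12 + m)*(-1 + m) = (-1 + m)*(-12 + m))
-150*k(7) + f = -150*(12 + 7**2 - 13*7) - 45 = -150*(12 + 49 - 91) - 45 = -150*(-30) - 45 = 4500 - 45 = 4455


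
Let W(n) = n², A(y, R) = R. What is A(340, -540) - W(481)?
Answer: -231901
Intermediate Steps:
A(340, -540) - W(481) = -540 - 1*481² = -540 - 1*231361 = -540 - 231361 = -231901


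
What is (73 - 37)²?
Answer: 1296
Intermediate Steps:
(73 - 37)² = 36² = 1296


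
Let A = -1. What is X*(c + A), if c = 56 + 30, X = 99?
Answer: 8415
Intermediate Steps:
c = 86
X*(c + A) = 99*(86 - 1) = 99*85 = 8415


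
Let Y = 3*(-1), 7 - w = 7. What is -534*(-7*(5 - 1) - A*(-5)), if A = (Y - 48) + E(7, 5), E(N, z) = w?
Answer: 151122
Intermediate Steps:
w = 0 (w = 7 - 1*7 = 7 - 7 = 0)
E(N, z) = 0
Y = -3
A = -51 (A = (-3 - 48) + 0 = -51 + 0 = -51)
-534*(-7*(5 - 1) - A*(-5)) = -534*(-7*(5 - 1) - (-51)*(-5)) = -534*(-7*4 - 1*255) = -534*(-28 - 255) = -534*(-283) = 151122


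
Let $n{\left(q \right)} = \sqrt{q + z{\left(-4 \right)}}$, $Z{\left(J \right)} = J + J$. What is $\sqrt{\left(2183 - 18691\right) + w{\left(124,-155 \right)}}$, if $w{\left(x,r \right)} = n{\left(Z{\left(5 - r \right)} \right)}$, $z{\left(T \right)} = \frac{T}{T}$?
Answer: $\sqrt{-16508 + \sqrt{321}} \approx 128.41 i$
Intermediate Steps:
$z{\left(T \right)} = 1$
$Z{\left(J \right)} = 2 J$
$n{\left(q \right)} = \sqrt{1 + q}$ ($n{\left(q \right)} = \sqrt{q + 1} = \sqrt{1 + q}$)
$w{\left(x,r \right)} = \sqrt{11 - 2 r}$ ($w{\left(x,r \right)} = \sqrt{1 + 2 \left(5 - r\right)} = \sqrt{1 - \left(-10 + 2 r\right)} = \sqrt{11 - 2 r}$)
$\sqrt{\left(2183 - 18691\right) + w{\left(124,-155 \right)}} = \sqrt{\left(2183 - 18691\right) + \sqrt{11 - -310}} = \sqrt{-16508 + \sqrt{11 + 310}} = \sqrt{-16508 + \sqrt{321}}$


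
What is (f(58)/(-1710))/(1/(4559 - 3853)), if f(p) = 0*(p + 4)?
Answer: 0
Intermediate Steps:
f(p) = 0 (f(p) = 0*(4 + p) = 0)
(f(58)/(-1710))/(1/(4559 - 3853)) = (0/(-1710))/(1/(4559 - 3853)) = (0*(-1/1710))/(1/706) = 0/(1/706) = 0*706 = 0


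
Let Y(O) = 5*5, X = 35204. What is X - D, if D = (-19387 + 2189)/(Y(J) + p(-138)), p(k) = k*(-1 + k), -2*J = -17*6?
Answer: 676180426/19207 ≈ 35205.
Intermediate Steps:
J = 51 (J = -(-17)*6/2 = -1/2*(-102) = 51)
Y(O) = 25
D = -17198/19207 (D = (-19387 + 2189)/(25 - 138*(-1 - 138)) = -17198/(25 - 138*(-139)) = -17198/(25 + 19182) = -17198/19207 ≈ -0.89540)
X - D = 35204 - 1*(-17198/19207) = 35204 + 17198/19207 = 676180426/19207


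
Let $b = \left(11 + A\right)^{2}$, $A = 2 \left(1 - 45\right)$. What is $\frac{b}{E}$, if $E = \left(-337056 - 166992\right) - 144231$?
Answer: $- \frac{5929}{648279} \approx -0.0091458$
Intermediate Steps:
$A = -88$ ($A = 2 \left(-44\right) = -88$)
$E = -648279$ ($E = -504048 - 144231 = -648279$)
$b = 5929$ ($b = \left(11 - 88\right)^{2} = \left(-77\right)^{2} = 5929$)
$\frac{b}{E} = \frac{5929}{-648279} = 5929 \left(- \frac{1}{648279}\right) = - \frac{5929}{648279}$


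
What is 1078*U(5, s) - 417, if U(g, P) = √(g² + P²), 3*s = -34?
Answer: -417 + 1078*√1381/3 ≈ 12936.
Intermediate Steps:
s = -34/3 (s = (⅓)*(-34) = -34/3 ≈ -11.333)
U(g, P) = √(P² + g²)
1078*U(5, s) - 417 = 1078*√((-34/3)² + 5²) - 417 = 1078*√(1156/9 + 25) - 417 = 1078*√(1381/9) - 417 = 1078*(√1381/3) - 417 = 1078*√1381/3 - 417 = -417 + 1078*√1381/3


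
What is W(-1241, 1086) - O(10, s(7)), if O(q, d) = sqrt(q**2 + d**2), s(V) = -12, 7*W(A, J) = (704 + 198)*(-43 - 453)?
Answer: -447392/7 - 2*sqrt(61) ≈ -63929.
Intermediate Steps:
W(A, J) = -447392/7 (W(A, J) = ((704 + 198)*(-43 - 453))/7 = (902*(-496))/7 = (1/7)*(-447392) = -447392/7)
O(q, d) = sqrt(d**2 + q**2)
W(-1241, 1086) - O(10, s(7)) = -447392/7 - sqrt((-12)**2 + 10**2) = -447392/7 - sqrt(144 + 100) = -447392/7 - sqrt(244) = -447392/7 - 2*sqrt(61)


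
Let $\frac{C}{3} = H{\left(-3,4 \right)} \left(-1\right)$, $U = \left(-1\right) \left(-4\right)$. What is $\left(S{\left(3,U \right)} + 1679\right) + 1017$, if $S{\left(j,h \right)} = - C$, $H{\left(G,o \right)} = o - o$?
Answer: $2696$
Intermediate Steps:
$H{\left(G,o \right)} = 0$
$U = 4$
$C = 0$ ($C = 3 \cdot 0 \left(-1\right) = 3 \cdot 0 = 0$)
$S{\left(j,h \right)} = 0$ ($S{\left(j,h \right)} = \left(-1\right) 0 = 0$)
$\left(S{\left(3,U \right)} + 1679\right) + 1017 = \left(0 + 1679\right) + 1017 = 1679 + 1017 = 2696$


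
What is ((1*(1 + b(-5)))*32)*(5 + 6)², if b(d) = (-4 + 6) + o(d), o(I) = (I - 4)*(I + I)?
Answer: 360096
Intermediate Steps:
o(I) = 2*I*(-4 + I) (o(I) = (-4 + I)*(2*I) = 2*I*(-4 + I))
b(d) = 2 + 2*d*(-4 + d) (b(d) = (-4 + 6) + 2*d*(-4 + d) = 2 + 2*d*(-4 + d))
((1*(1 + b(-5)))*32)*(5 + 6)² = ((1*(1 + (2 + 2*(-5)*(-4 - 5))))*32)*(5 + 6)² = ((1*(1 + (2 + 2*(-5)*(-9))))*32)*11² = ((1*(1 + (2 + 90)))*32)*121 = ((1*(1 + 92))*32)*121 = ((1*93)*32)*121 = (93*32)*121 = 2976*121 = 360096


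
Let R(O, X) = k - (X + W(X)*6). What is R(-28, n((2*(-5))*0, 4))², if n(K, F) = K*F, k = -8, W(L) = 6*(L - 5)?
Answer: 29584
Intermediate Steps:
W(L) = -30 + 6*L (W(L) = 6*(-5 + L) = -30 + 6*L)
n(K, F) = F*K
R(O, X) = 172 - 37*X (R(O, X) = -8 - (X + (-30 + 6*X)*6) = -8 - (X + (-180 + 36*X)) = -8 - (-180 + 37*X) = -8 + (180 - 37*X) = 172 - 37*X)
R(-28, n((2*(-5))*0, 4))² = (172 - 148*(2*(-5))*0)² = (172 - 148*(-10*0))² = (172 - 148*0)² = (172 - 37*0)² = (172 + 0)² = 172² = 29584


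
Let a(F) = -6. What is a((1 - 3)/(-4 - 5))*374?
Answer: -2244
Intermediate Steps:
a((1 - 3)/(-4 - 5))*374 = -6*374 = -2244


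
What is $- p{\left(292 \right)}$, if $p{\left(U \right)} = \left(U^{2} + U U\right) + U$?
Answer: $-170820$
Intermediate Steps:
$p{\left(U \right)} = U + 2 U^{2}$ ($p{\left(U \right)} = \left(U^{2} + U^{2}\right) + U = 2 U^{2} + U = U + 2 U^{2}$)
$- p{\left(292 \right)} = - 292 \left(1 + 2 \cdot 292\right) = - 292 \left(1 + 584\right) = - 292 \cdot 585 = \left(-1\right) 170820 = -170820$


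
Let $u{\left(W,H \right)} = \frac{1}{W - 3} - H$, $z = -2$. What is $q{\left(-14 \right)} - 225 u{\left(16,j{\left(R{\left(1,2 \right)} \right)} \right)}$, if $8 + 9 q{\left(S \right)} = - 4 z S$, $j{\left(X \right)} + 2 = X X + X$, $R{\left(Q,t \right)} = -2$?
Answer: $- \frac{1195}{39} \approx -30.641$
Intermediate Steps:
$j{\left(X \right)} = -2 + X + X^{2}$ ($j{\left(X \right)} = -2 + \left(X X + X\right) = -2 + \left(X^{2} + X\right) = -2 + \left(X + X^{2}\right) = -2 + X + X^{2}$)
$u{\left(W,H \right)} = \frac{1}{-3 + W} - H$
$q{\left(S \right)} = - \frac{8}{9} + \frac{8 S}{9}$ ($q{\left(S \right)} = - \frac{8}{9} + \frac{\left(-4\right) \left(-2\right) S}{9} = - \frac{8}{9} + \frac{8 S}{9}$)
$q{\left(-14 \right)} - 225 u{\left(16,j{\left(R{\left(1,2 \right)} \right)} \right)} = \left(- \frac{8}{9} + \frac{8}{9} \left(-14\right)\right) - 225 \frac{1 + 3 \left(-2 - 2 + \left(-2\right)^{2}\right) - \left(-2 - 2 + \left(-2\right)^{2}\right) 16}{-3 + 16} = \left(- \frac{8}{9} - \frac{112}{9}\right) - 225 \frac{1 + 3 \left(-2 - 2 + 4\right) - \left(-2 - 2 + 4\right) 16}{13} = - \frac{40}{3} - 225 \frac{1 + 3 \cdot 0 - 0 \cdot 16}{13} = - \frac{40}{3} - 225 \frac{1 + 0 + 0}{13} = - \frac{40}{3} - 225 \cdot \frac{1}{13} \cdot 1 = - \frac{40}{3} - \frac{225}{13} = - \frac{1195}{39}$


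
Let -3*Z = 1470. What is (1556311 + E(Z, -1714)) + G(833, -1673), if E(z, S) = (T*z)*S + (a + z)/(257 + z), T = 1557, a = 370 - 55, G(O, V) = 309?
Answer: 305047943295/233 ≈ 1.3092e+9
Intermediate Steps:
Z = -490 (Z = -1/3*1470 = -490)
a = 315
E(z, S) = (315 + z)/(257 + z) + 1557*S*z (E(z, S) = (1557*z)*S + (315 + z)/(257 + z) = 1557*S*z + (315 + z)/(257 + z) = (315 + z)/(257 + z) + 1557*S*z)
(1556311 + E(Z, -1714)) + G(833, -1673) = (1556311 + (315 - 490 + 1557*(-1714)*(-490)**2 + 400149*(-1714)*(-490))/(257 - 490)) + 309 = (1556311 + (315 - 490 + 1557*(-1714)*240100 + 336069139140)/(-233)) + 309 = (1556311 - (315 - 490 - 640754389800 + 336069139140)/233) + 309 = (1556311 - 1/233*(-304685250835)) + 309 = (1556311 + 304685250835/233) + 309 = 305047871298/233 + 309 = 305047943295/233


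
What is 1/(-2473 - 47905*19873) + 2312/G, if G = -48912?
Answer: -72333955595/1530276107829 ≈ -0.047269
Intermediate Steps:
1/(-2473 - 47905*19873) + 2312/G = 1/(-2473 - 47905*19873) + 2312/(-48912) = (1/19873)/(-50378) + 2312*(-1/48912) = -1/50378*1/19873 - 289/6114 = -1/1001161994 - 289/6114 = -72333955595/1530276107829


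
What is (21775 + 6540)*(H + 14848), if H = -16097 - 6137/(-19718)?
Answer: -697161878175/19718 ≈ -3.5357e+7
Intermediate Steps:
H = -317394509/19718 (H = -16097 - 6137*(-1/19718) = -16097 + 6137/19718 = -317394509/19718 ≈ -16097.)
(21775 + 6540)*(H + 14848) = (21775 + 6540)*(-317394509/19718 + 14848) = 28315*(-24621645/19718) = -697161878175/19718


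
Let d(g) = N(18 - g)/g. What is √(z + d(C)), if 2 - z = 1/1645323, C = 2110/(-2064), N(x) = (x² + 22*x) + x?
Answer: I*√7724654112618874836026670/99520103860 ≈ 27.927*I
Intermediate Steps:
N(x) = x² + 23*x
C = -1055/1032 (C = 2110*(-1/2064) = -1055/1032 ≈ -1.0223)
d(g) = (18 - g)*(41 - g)/g (d(g) = ((18 - g)*(23 + (18 - g)))/g = ((18 - g)*(41 - g))/g = (18 - g)*(41 - g)/g)
z = 3290645/1645323 (z = 2 - 1/1645323 = 3290645/1645323 ≈ 2.0000)
√(z + d(C)) = √(3290645/1645323 + (-59 - 1055/1032 + 738/(-1055/1032))) = √(3290645/1645323 + (-59 - 1055/1032 + 738*(-1032/1055))) = √(3290645/1645323 + (-59 - 1055/1032 - 761616/1055)) = √(3290645/1645323 - 851337577/1088760) = √(-155238063728019/199040207720) = I*√7724654112618874836026670/99520103860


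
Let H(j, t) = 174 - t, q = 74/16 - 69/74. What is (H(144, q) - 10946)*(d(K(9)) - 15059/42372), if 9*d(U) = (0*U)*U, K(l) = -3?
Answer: 118015385/30816 ≈ 3829.7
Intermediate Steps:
q = 1093/296 (q = 74*(1/16) - 69*1/74 = 37/8 - 69/74 = 1093/296 ≈ 3.6926)
d(U) = 0 (d(U) = ((0*U)*U)/9 = (0*U)/9 = (⅑)*0 = 0)
(H(144, q) - 10946)*(d(K(9)) - 15059/42372) = ((174 - 1*1093/296) - 10946)*(0 - 15059/42372) = ((174 - 1093/296) - 10946)*(0 - 15059*1/42372) = (50411/296 - 10946)*(0 - 1369/3852) = -3189605/296*(-1369/3852) = 118015385/30816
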